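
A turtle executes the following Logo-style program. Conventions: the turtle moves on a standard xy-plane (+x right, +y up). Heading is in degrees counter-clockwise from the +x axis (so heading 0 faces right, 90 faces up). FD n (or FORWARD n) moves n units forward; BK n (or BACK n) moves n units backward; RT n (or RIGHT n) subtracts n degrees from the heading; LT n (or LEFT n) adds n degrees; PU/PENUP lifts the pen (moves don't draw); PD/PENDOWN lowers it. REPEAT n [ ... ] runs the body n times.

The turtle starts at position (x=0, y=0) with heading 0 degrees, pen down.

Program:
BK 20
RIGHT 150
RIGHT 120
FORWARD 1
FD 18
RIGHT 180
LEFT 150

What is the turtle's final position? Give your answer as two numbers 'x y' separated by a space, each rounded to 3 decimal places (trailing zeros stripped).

Answer: -20 19

Derivation:
Executing turtle program step by step:
Start: pos=(0,0), heading=0, pen down
BK 20: (0,0) -> (-20,0) [heading=0, draw]
RT 150: heading 0 -> 210
RT 120: heading 210 -> 90
FD 1: (-20,0) -> (-20,1) [heading=90, draw]
FD 18: (-20,1) -> (-20,19) [heading=90, draw]
RT 180: heading 90 -> 270
LT 150: heading 270 -> 60
Final: pos=(-20,19), heading=60, 3 segment(s) drawn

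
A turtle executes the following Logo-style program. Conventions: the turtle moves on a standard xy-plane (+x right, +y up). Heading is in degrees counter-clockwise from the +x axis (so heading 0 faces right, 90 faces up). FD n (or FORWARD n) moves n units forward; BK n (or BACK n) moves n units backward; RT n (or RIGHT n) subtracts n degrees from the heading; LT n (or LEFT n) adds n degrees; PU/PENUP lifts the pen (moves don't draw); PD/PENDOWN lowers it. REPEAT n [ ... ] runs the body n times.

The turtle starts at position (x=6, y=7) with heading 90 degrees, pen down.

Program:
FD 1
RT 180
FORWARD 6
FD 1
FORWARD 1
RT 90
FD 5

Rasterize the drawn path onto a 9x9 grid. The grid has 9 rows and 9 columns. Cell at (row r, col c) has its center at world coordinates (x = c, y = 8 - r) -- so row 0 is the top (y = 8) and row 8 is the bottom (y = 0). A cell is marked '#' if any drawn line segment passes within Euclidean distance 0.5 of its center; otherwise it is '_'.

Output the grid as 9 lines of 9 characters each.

Answer: ______#__
______#__
______#__
______#__
______#__
______#__
______#__
______#__
_######__

Derivation:
Segment 0: (6,7) -> (6,8)
Segment 1: (6,8) -> (6,2)
Segment 2: (6,2) -> (6,1)
Segment 3: (6,1) -> (6,0)
Segment 4: (6,0) -> (1,-0)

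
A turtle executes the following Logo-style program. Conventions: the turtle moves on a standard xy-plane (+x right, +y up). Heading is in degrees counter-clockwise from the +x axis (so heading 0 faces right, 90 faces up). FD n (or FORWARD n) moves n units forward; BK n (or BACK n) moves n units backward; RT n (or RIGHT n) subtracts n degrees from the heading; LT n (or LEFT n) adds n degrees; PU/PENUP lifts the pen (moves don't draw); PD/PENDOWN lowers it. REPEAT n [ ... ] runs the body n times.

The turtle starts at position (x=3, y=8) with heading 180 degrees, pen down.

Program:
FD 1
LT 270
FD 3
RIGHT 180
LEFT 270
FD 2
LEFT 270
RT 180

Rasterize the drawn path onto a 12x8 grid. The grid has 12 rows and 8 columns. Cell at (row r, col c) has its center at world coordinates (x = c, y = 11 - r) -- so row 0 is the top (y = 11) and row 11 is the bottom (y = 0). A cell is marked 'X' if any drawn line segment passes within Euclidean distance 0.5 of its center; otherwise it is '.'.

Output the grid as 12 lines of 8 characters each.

Segment 0: (3,8) -> (2,8)
Segment 1: (2,8) -> (2,11)
Segment 2: (2,11) -> (0,11)

Answer: XXX.....
..X.....
..X.....
..XX....
........
........
........
........
........
........
........
........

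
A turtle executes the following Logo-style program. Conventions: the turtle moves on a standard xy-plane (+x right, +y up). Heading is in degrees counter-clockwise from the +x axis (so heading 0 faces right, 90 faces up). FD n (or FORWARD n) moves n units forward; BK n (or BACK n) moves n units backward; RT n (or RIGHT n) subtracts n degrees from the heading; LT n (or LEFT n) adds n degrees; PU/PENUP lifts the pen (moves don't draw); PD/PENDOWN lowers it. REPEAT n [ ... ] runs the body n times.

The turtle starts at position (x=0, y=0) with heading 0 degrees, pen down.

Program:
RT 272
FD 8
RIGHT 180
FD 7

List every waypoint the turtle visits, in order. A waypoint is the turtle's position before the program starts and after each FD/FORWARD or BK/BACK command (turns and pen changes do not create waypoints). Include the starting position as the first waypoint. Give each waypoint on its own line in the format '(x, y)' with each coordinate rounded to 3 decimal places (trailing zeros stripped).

Answer: (0, 0)
(0.279, 7.995)
(0.035, 0.999)

Derivation:
Executing turtle program step by step:
Start: pos=(0,0), heading=0, pen down
RT 272: heading 0 -> 88
FD 8: (0,0) -> (0.279,7.995) [heading=88, draw]
RT 180: heading 88 -> 268
FD 7: (0.279,7.995) -> (0.035,0.999) [heading=268, draw]
Final: pos=(0.035,0.999), heading=268, 2 segment(s) drawn
Waypoints (3 total):
(0, 0)
(0.279, 7.995)
(0.035, 0.999)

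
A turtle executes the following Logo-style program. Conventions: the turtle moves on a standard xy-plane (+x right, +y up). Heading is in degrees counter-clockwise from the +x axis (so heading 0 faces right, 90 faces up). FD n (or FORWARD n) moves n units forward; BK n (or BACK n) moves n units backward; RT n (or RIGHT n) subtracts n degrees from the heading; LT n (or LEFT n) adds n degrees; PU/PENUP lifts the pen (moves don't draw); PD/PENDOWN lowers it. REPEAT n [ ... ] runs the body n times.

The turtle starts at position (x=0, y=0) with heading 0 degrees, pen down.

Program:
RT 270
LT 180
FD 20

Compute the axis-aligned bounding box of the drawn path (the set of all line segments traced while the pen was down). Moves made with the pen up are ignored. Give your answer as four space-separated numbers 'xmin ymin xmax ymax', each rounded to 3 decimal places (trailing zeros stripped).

Answer: 0 -20 0 0

Derivation:
Executing turtle program step by step:
Start: pos=(0,0), heading=0, pen down
RT 270: heading 0 -> 90
LT 180: heading 90 -> 270
FD 20: (0,0) -> (0,-20) [heading=270, draw]
Final: pos=(0,-20), heading=270, 1 segment(s) drawn

Segment endpoints: x in {0, 0}, y in {-20, 0}
xmin=0, ymin=-20, xmax=0, ymax=0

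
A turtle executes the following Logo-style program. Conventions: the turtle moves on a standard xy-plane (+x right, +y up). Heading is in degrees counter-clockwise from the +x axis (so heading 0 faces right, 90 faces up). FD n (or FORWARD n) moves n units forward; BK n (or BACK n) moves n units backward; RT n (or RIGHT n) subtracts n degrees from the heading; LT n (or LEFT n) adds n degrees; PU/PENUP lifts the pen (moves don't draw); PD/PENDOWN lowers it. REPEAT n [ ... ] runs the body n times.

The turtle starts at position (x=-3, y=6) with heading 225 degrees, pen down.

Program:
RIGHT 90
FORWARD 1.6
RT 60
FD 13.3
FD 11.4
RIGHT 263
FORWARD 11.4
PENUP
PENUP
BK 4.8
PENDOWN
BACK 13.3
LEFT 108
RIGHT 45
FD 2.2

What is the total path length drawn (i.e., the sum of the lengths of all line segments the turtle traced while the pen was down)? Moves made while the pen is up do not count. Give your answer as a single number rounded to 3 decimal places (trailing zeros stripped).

Answer: 53.2

Derivation:
Executing turtle program step by step:
Start: pos=(-3,6), heading=225, pen down
RT 90: heading 225 -> 135
FD 1.6: (-3,6) -> (-4.131,7.131) [heading=135, draw]
RT 60: heading 135 -> 75
FD 13.3: (-4.131,7.131) -> (-0.689,19.978) [heading=75, draw]
FD 11.4: (-0.689,19.978) -> (2.261,30.99) [heading=75, draw]
RT 263: heading 75 -> 172
FD 11.4: (2.261,30.99) -> (-9.028,32.576) [heading=172, draw]
PU: pen up
PU: pen up
BK 4.8: (-9.028,32.576) -> (-4.274,31.908) [heading=172, move]
PD: pen down
BK 13.3: (-4.274,31.908) -> (8.896,30.057) [heading=172, draw]
LT 108: heading 172 -> 280
RT 45: heading 280 -> 235
FD 2.2: (8.896,30.057) -> (7.634,28.255) [heading=235, draw]
Final: pos=(7.634,28.255), heading=235, 6 segment(s) drawn

Segment lengths:
  seg 1: (-3,6) -> (-4.131,7.131), length = 1.6
  seg 2: (-4.131,7.131) -> (-0.689,19.978), length = 13.3
  seg 3: (-0.689,19.978) -> (2.261,30.99), length = 11.4
  seg 4: (2.261,30.99) -> (-9.028,32.576), length = 11.4
  seg 5: (-4.274,31.908) -> (8.896,30.057), length = 13.3
  seg 6: (8.896,30.057) -> (7.634,28.255), length = 2.2
Total = 53.2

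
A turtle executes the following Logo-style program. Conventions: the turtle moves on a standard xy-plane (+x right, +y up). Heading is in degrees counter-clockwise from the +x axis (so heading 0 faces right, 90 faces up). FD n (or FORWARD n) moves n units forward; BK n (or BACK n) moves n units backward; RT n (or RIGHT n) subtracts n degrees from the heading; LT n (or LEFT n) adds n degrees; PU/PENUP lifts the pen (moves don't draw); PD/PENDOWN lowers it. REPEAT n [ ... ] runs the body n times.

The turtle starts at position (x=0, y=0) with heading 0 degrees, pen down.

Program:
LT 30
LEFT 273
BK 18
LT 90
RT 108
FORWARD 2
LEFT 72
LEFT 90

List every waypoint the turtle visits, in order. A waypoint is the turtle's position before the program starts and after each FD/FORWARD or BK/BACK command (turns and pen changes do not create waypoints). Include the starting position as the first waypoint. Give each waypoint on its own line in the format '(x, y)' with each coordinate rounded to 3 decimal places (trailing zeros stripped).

Answer: (0, 0)
(-9.804, 15.096)
(-9.286, 13.164)

Derivation:
Executing turtle program step by step:
Start: pos=(0,0), heading=0, pen down
LT 30: heading 0 -> 30
LT 273: heading 30 -> 303
BK 18: (0,0) -> (-9.804,15.096) [heading=303, draw]
LT 90: heading 303 -> 33
RT 108: heading 33 -> 285
FD 2: (-9.804,15.096) -> (-9.286,13.164) [heading=285, draw]
LT 72: heading 285 -> 357
LT 90: heading 357 -> 87
Final: pos=(-9.286,13.164), heading=87, 2 segment(s) drawn
Waypoints (3 total):
(0, 0)
(-9.804, 15.096)
(-9.286, 13.164)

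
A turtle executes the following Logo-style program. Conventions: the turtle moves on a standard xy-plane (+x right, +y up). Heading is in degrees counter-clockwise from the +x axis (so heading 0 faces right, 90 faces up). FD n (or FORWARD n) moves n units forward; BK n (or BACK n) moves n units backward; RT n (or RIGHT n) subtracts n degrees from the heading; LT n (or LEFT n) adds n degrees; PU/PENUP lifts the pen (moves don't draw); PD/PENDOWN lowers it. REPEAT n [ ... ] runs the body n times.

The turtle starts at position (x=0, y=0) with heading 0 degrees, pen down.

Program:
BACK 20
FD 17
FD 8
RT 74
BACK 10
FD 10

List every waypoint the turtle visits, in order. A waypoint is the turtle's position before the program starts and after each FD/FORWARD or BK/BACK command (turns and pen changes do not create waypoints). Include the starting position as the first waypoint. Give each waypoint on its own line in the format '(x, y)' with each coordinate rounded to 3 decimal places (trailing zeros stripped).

Executing turtle program step by step:
Start: pos=(0,0), heading=0, pen down
BK 20: (0,0) -> (-20,0) [heading=0, draw]
FD 17: (-20,0) -> (-3,0) [heading=0, draw]
FD 8: (-3,0) -> (5,0) [heading=0, draw]
RT 74: heading 0 -> 286
BK 10: (5,0) -> (2.244,9.613) [heading=286, draw]
FD 10: (2.244,9.613) -> (5,0) [heading=286, draw]
Final: pos=(5,0), heading=286, 5 segment(s) drawn
Waypoints (6 total):
(0, 0)
(-20, 0)
(-3, 0)
(5, 0)
(2.244, 9.613)
(5, 0)

Answer: (0, 0)
(-20, 0)
(-3, 0)
(5, 0)
(2.244, 9.613)
(5, 0)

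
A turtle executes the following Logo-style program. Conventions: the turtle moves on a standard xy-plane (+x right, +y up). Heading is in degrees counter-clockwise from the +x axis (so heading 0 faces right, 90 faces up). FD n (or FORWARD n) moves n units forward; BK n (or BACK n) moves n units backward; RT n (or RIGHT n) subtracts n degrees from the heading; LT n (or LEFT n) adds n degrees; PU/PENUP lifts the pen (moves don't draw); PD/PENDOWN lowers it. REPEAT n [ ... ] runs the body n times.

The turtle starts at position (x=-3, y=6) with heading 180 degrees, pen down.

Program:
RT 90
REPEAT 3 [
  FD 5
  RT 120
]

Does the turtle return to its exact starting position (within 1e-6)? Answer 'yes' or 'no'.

Answer: yes

Derivation:
Executing turtle program step by step:
Start: pos=(-3,6), heading=180, pen down
RT 90: heading 180 -> 90
REPEAT 3 [
  -- iteration 1/3 --
  FD 5: (-3,6) -> (-3,11) [heading=90, draw]
  RT 120: heading 90 -> 330
  -- iteration 2/3 --
  FD 5: (-3,11) -> (1.33,8.5) [heading=330, draw]
  RT 120: heading 330 -> 210
  -- iteration 3/3 --
  FD 5: (1.33,8.5) -> (-3,6) [heading=210, draw]
  RT 120: heading 210 -> 90
]
Final: pos=(-3,6), heading=90, 3 segment(s) drawn

Start position: (-3, 6)
Final position: (-3, 6)
Distance = 0; < 1e-6 -> CLOSED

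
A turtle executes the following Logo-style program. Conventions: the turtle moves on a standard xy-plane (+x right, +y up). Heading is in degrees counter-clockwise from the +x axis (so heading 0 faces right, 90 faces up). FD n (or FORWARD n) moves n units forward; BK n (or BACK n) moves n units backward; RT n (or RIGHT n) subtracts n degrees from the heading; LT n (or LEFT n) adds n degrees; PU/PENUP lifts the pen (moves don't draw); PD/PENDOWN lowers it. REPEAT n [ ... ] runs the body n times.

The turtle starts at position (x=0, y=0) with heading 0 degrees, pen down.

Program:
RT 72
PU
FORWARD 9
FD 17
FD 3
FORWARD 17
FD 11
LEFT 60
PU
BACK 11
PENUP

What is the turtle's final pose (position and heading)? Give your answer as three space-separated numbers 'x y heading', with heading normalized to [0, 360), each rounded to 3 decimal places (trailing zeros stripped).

Executing turtle program step by step:
Start: pos=(0,0), heading=0, pen down
RT 72: heading 0 -> 288
PU: pen up
FD 9: (0,0) -> (2.781,-8.56) [heading=288, move]
FD 17: (2.781,-8.56) -> (8.034,-24.727) [heading=288, move]
FD 3: (8.034,-24.727) -> (8.961,-27.581) [heading=288, move]
FD 17: (8.961,-27.581) -> (14.215,-43.749) [heading=288, move]
FD 11: (14.215,-43.749) -> (17.614,-54.21) [heading=288, move]
LT 60: heading 288 -> 348
PU: pen up
BK 11: (17.614,-54.21) -> (6.854,-51.923) [heading=348, move]
PU: pen up
Final: pos=(6.854,-51.923), heading=348, 0 segment(s) drawn

Answer: 6.854 -51.923 348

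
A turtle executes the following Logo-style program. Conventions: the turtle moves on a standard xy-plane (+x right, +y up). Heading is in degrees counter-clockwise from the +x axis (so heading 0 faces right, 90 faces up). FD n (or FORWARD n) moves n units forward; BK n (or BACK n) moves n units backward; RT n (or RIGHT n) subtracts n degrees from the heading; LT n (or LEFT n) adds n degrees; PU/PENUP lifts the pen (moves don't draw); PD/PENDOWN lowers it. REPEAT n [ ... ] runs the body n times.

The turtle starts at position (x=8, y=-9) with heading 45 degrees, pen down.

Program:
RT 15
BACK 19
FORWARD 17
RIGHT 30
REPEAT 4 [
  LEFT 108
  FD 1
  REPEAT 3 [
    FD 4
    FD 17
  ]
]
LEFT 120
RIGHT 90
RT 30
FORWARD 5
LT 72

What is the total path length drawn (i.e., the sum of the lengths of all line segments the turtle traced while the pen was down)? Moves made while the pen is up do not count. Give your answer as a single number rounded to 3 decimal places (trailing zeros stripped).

Executing turtle program step by step:
Start: pos=(8,-9), heading=45, pen down
RT 15: heading 45 -> 30
BK 19: (8,-9) -> (-8.454,-18.5) [heading=30, draw]
FD 17: (-8.454,-18.5) -> (6.268,-10) [heading=30, draw]
RT 30: heading 30 -> 0
REPEAT 4 [
  -- iteration 1/4 --
  LT 108: heading 0 -> 108
  FD 1: (6.268,-10) -> (5.959,-9.049) [heading=108, draw]
  REPEAT 3 [
    -- iteration 1/3 --
    FD 4: (5.959,-9.049) -> (4.723,-5.245) [heading=108, draw]
    FD 17: (4.723,-5.245) -> (-0.53,10.923) [heading=108, draw]
    -- iteration 2/3 --
    FD 4: (-0.53,10.923) -> (-1.766,14.727) [heading=108, draw]
    FD 17: (-1.766,14.727) -> (-7.02,30.895) [heading=108, draw]
    -- iteration 3/3 --
    FD 4: (-7.02,30.895) -> (-8.256,34.7) [heading=108, draw]
    FD 17: (-8.256,34.7) -> (-13.509,50.868) [heading=108, draw]
  ]
  -- iteration 2/4 --
  LT 108: heading 108 -> 216
  FD 1: (-13.509,50.868) -> (-14.318,50.28) [heading=216, draw]
  REPEAT 3 [
    -- iteration 1/3 --
    FD 4: (-14.318,50.28) -> (-17.554,47.929) [heading=216, draw]
    FD 17: (-17.554,47.929) -> (-31.308,37.936) [heading=216, draw]
    -- iteration 2/3 --
    FD 4: (-31.308,37.936) -> (-34.544,35.585) [heading=216, draw]
    FD 17: (-34.544,35.585) -> (-48.297,25.593) [heading=216, draw]
    -- iteration 3/3 --
    FD 4: (-48.297,25.593) -> (-51.533,23.242) [heading=216, draw]
    FD 17: (-51.533,23.242) -> (-65.286,13.249) [heading=216, draw]
  ]
  -- iteration 3/4 --
  LT 108: heading 216 -> 324
  FD 1: (-65.286,13.249) -> (-64.477,12.662) [heading=324, draw]
  REPEAT 3 [
    -- iteration 1/3 --
    FD 4: (-64.477,12.662) -> (-61.241,10.31) [heading=324, draw]
    FD 17: (-61.241,10.31) -> (-47.488,0.318) [heading=324, draw]
    -- iteration 2/3 --
    FD 4: (-47.488,0.318) -> (-44.252,-2.033) [heading=324, draw]
    FD 17: (-44.252,-2.033) -> (-30.498,-12.025) [heading=324, draw]
    -- iteration 3/3 --
    FD 4: (-30.498,-12.025) -> (-27.262,-14.377) [heading=324, draw]
    FD 17: (-27.262,-14.377) -> (-13.509,-24.369) [heading=324, draw]
  ]
  -- iteration 4/4 --
  LT 108: heading 324 -> 72
  FD 1: (-13.509,-24.369) -> (-13.2,-23.418) [heading=72, draw]
  REPEAT 3 [
    -- iteration 1/3 --
    FD 4: (-13.2,-23.418) -> (-11.964,-19.614) [heading=72, draw]
    FD 17: (-11.964,-19.614) -> (-6.711,-3.446) [heading=72, draw]
    -- iteration 2/3 --
    FD 4: (-6.711,-3.446) -> (-5.475,0.359) [heading=72, draw]
    FD 17: (-5.475,0.359) -> (-0.221,16.527) [heading=72, draw]
    -- iteration 3/3 --
    FD 4: (-0.221,16.527) -> (1.015,20.331) [heading=72, draw]
    FD 17: (1.015,20.331) -> (6.268,36.499) [heading=72, draw]
  ]
]
LT 120: heading 72 -> 192
RT 90: heading 192 -> 102
RT 30: heading 102 -> 72
FD 5: (6.268,36.499) -> (7.813,41.254) [heading=72, draw]
LT 72: heading 72 -> 144
Final: pos=(7.813,41.254), heading=144, 31 segment(s) drawn

Segment lengths:
  seg 1: (8,-9) -> (-8.454,-18.5), length = 19
  seg 2: (-8.454,-18.5) -> (6.268,-10), length = 17
  seg 3: (6.268,-10) -> (5.959,-9.049), length = 1
  seg 4: (5.959,-9.049) -> (4.723,-5.245), length = 4
  seg 5: (4.723,-5.245) -> (-0.53,10.923), length = 17
  seg 6: (-0.53,10.923) -> (-1.766,14.727), length = 4
  seg 7: (-1.766,14.727) -> (-7.02,30.895), length = 17
  seg 8: (-7.02,30.895) -> (-8.256,34.7), length = 4
  seg 9: (-8.256,34.7) -> (-13.509,50.868), length = 17
  seg 10: (-13.509,50.868) -> (-14.318,50.28), length = 1
  seg 11: (-14.318,50.28) -> (-17.554,47.929), length = 4
  seg 12: (-17.554,47.929) -> (-31.308,37.936), length = 17
  seg 13: (-31.308,37.936) -> (-34.544,35.585), length = 4
  seg 14: (-34.544,35.585) -> (-48.297,25.593), length = 17
  seg 15: (-48.297,25.593) -> (-51.533,23.242), length = 4
  seg 16: (-51.533,23.242) -> (-65.286,13.249), length = 17
  seg 17: (-65.286,13.249) -> (-64.477,12.662), length = 1
  seg 18: (-64.477,12.662) -> (-61.241,10.31), length = 4
  seg 19: (-61.241,10.31) -> (-47.488,0.318), length = 17
  seg 20: (-47.488,0.318) -> (-44.252,-2.033), length = 4
  seg 21: (-44.252,-2.033) -> (-30.498,-12.025), length = 17
  seg 22: (-30.498,-12.025) -> (-27.262,-14.377), length = 4
  seg 23: (-27.262,-14.377) -> (-13.509,-24.369), length = 17
  seg 24: (-13.509,-24.369) -> (-13.2,-23.418), length = 1
  seg 25: (-13.2,-23.418) -> (-11.964,-19.614), length = 4
  seg 26: (-11.964,-19.614) -> (-6.711,-3.446), length = 17
  seg 27: (-6.711,-3.446) -> (-5.475,0.359), length = 4
  seg 28: (-5.475,0.359) -> (-0.221,16.527), length = 17
  seg 29: (-0.221,16.527) -> (1.015,20.331), length = 4
  seg 30: (1.015,20.331) -> (6.268,36.499), length = 17
  seg 31: (6.268,36.499) -> (7.813,41.254), length = 5
Total = 297

Answer: 297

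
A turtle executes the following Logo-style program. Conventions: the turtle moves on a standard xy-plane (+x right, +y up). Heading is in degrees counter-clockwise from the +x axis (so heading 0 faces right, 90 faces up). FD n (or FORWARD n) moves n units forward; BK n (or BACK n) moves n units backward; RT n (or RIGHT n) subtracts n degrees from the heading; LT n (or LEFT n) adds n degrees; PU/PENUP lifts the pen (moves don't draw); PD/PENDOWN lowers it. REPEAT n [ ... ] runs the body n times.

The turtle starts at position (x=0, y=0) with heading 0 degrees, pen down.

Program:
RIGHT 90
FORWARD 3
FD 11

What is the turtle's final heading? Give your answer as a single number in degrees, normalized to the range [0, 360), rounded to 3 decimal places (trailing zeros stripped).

Answer: 270

Derivation:
Executing turtle program step by step:
Start: pos=(0,0), heading=0, pen down
RT 90: heading 0 -> 270
FD 3: (0,0) -> (0,-3) [heading=270, draw]
FD 11: (0,-3) -> (0,-14) [heading=270, draw]
Final: pos=(0,-14), heading=270, 2 segment(s) drawn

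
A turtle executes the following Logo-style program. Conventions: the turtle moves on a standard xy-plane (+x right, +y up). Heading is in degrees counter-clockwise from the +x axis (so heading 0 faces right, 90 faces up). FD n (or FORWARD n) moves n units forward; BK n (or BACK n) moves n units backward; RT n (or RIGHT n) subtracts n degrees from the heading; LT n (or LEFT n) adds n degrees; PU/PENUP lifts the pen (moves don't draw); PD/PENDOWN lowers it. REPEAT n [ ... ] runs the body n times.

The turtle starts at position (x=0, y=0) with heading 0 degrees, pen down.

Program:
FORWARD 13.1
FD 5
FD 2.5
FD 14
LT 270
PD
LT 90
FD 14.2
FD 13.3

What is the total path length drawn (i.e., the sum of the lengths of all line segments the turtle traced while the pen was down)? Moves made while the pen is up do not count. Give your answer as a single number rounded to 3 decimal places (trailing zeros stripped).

Executing turtle program step by step:
Start: pos=(0,0), heading=0, pen down
FD 13.1: (0,0) -> (13.1,0) [heading=0, draw]
FD 5: (13.1,0) -> (18.1,0) [heading=0, draw]
FD 2.5: (18.1,0) -> (20.6,0) [heading=0, draw]
FD 14: (20.6,0) -> (34.6,0) [heading=0, draw]
LT 270: heading 0 -> 270
PD: pen down
LT 90: heading 270 -> 0
FD 14.2: (34.6,0) -> (48.8,0) [heading=0, draw]
FD 13.3: (48.8,0) -> (62.1,0) [heading=0, draw]
Final: pos=(62.1,0), heading=0, 6 segment(s) drawn

Segment lengths:
  seg 1: (0,0) -> (13.1,0), length = 13.1
  seg 2: (13.1,0) -> (18.1,0), length = 5
  seg 3: (18.1,0) -> (20.6,0), length = 2.5
  seg 4: (20.6,0) -> (34.6,0), length = 14
  seg 5: (34.6,0) -> (48.8,0), length = 14.2
  seg 6: (48.8,0) -> (62.1,0), length = 13.3
Total = 62.1

Answer: 62.1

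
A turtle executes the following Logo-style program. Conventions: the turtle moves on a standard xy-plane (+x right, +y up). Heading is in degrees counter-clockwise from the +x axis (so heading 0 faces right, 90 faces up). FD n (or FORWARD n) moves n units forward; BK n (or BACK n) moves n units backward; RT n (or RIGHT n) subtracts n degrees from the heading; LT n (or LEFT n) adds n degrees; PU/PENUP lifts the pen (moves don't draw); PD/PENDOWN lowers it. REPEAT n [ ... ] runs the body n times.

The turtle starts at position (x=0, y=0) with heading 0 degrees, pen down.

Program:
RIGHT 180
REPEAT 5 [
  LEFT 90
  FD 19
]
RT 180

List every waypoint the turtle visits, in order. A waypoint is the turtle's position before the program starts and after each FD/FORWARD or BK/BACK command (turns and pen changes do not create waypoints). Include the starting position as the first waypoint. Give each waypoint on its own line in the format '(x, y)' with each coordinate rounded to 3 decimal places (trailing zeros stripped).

Executing turtle program step by step:
Start: pos=(0,0), heading=0, pen down
RT 180: heading 0 -> 180
REPEAT 5 [
  -- iteration 1/5 --
  LT 90: heading 180 -> 270
  FD 19: (0,0) -> (0,-19) [heading=270, draw]
  -- iteration 2/5 --
  LT 90: heading 270 -> 0
  FD 19: (0,-19) -> (19,-19) [heading=0, draw]
  -- iteration 3/5 --
  LT 90: heading 0 -> 90
  FD 19: (19,-19) -> (19,0) [heading=90, draw]
  -- iteration 4/5 --
  LT 90: heading 90 -> 180
  FD 19: (19,0) -> (0,0) [heading=180, draw]
  -- iteration 5/5 --
  LT 90: heading 180 -> 270
  FD 19: (0,0) -> (0,-19) [heading=270, draw]
]
RT 180: heading 270 -> 90
Final: pos=(0,-19), heading=90, 5 segment(s) drawn
Waypoints (6 total):
(0, 0)
(0, -19)
(19, -19)
(19, 0)
(0, 0)
(0, -19)

Answer: (0, 0)
(0, -19)
(19, -19)
(19, 0)
(0, 0)
(0, -19)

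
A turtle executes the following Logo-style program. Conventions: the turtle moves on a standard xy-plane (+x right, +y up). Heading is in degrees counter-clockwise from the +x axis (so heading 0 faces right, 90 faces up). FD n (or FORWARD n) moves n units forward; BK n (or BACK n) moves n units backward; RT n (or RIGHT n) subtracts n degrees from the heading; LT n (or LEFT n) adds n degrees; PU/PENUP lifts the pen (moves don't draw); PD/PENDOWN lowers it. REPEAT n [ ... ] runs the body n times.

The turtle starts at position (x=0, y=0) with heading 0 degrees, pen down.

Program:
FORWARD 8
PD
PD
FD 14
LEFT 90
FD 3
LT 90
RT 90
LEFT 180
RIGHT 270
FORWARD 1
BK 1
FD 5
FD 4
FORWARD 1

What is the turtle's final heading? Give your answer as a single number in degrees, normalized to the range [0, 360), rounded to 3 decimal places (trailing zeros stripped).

Answer: 0

Derivation:
Executing turtle program step by step:
Start: pos=(0,0), heading=0, pen down
FD 8: (0,0) -> (8,0) [heading=0, draw]
PD: pen down
PD: pen down
FD 14: (8,0) -> (22,0) [heading=0, draw]
LT 90: heading 0 -> 90
FD 3: (22,0) -> (22,3) [heading=90, draw]
LT 90: heading 90 -> 180
RT 90: heading 180 -> 90
LT 180: heading 90 -> 270
RT 270: heading 270 -> 0
FD 1: (22,3) -> (23,3) [heading=0, draw]
BK 1: (23,3) -> (22,3) [heading=0, draw]
FD 5: (22,3) -> (27,3) [heading=0, draw]
FD 4: (27,3) -> (31,3) [heading=0, draw]
FD 1: (31,3) -> (32,3) [heading=0, draw]
Final: pos=(32,3), heading=0, 8 segment(s) drawn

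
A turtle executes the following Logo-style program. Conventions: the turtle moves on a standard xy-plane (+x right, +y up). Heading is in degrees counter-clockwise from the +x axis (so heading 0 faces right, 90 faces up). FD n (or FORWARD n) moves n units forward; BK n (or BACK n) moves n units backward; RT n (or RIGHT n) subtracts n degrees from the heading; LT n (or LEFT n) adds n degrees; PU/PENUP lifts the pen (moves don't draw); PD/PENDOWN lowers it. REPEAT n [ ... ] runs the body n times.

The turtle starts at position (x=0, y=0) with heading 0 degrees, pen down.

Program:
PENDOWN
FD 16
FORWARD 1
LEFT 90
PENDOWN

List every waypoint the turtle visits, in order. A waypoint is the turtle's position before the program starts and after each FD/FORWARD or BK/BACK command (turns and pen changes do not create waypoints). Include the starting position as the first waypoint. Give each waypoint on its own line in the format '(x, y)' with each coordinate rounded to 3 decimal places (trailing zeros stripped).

Executing turtle program step by step:
Start: pos=(0,0), heading=0, pen down
PD: pen down
FD 16: (0,0) -> (16,0) [heading=0, draw]
FD 1: (16,0) -> (17,0) [heading=0, draw]
LT 90: heading 0 -> 90
PD: pen down
Final: pos=(17,0), heading=90, 2 segment(s) drawn
Waypoints (3 total):
(0, 0)
(16, 0)
(17, 0)

Answer: (0, 0)
(16, 0)
(17, 0)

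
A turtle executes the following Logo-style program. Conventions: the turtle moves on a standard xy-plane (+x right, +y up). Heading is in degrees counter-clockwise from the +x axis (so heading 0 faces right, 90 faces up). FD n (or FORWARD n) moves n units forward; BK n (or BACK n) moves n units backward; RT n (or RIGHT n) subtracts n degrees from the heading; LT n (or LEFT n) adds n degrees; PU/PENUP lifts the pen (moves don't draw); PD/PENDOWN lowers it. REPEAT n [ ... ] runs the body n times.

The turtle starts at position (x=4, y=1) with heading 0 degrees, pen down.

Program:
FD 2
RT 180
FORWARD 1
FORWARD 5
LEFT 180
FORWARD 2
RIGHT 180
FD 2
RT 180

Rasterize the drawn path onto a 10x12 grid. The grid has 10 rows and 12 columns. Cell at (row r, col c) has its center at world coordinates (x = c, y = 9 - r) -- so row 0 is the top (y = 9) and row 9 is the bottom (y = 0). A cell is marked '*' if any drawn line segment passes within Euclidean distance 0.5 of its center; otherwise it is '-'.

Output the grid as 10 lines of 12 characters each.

Answer: ------------
------------
------------
------------
------------
------------
------------
------------
*******-----
------------

Derivation:
Segment 0: (4,1) -> (6,1)
Segment 1: (6,1) -> (5,1)
Segment 2: (5,1) -> (0,1)
Segment 3: (0,1) -> (2,1)
Segment 4: (2,1) -> (0,1)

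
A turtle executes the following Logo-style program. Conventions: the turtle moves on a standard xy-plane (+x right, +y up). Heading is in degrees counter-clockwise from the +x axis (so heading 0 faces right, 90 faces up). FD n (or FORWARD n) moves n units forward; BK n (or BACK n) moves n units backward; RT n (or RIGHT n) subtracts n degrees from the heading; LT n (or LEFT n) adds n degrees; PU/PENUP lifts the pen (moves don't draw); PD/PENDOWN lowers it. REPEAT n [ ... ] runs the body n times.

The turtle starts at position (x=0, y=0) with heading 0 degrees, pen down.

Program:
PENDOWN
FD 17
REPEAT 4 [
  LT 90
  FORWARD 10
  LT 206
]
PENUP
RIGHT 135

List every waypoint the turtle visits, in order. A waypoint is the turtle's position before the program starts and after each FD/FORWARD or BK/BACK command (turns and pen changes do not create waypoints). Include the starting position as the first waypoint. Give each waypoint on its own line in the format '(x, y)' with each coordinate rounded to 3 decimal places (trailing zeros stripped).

Executing turtle program step by step:
Start: pos=(0,0), heading=0, pen down
PD: pen down
FD 17: (0,0) -> (17,0) [heading=0, draw]
REPEAT 4 [
  -- iteration 1/4 --
  LT 90: heading 0 -> 90
  FD 10: (17,0) -> (17,10) [heading=90, draw]
  LT 206: heading 90 -> 296
  -- iteration 2/4 --
  LT 90: heading 296 -> 26
  FD 10: (17,10) -> (25.988,14.384) [heading=26, draw]
  LT 206: heading 26 -> 232
  -- iteration 3/4 --
  LT 90: heading 232 -> 322
  FD 10: (25.988,14.384) -> (33.868,8.227) [heading=322, draw]
  LT 206: heading 322 -> 168
  -- iteration 4/4 --
  LT 90: heading 168 -> 258
  FD 10: (33.868,8.227) -> (31.789,-1.554) [heading=258, draw]
  LT 206: heading 258 -> 104
]
PU: pen up
RT 135: heading 104 -> 329
Final: pos=(31.789,-1.554), heading=329, 5 segment(s) drawn
Waypoints (6 total):
(0, 0)
(17, 0)
(17, 10)
(25.988, 14.384)
(33.868, 8.227)
(31.789, -1.554)

Answer: (0, 0)
(17, 0)
(17, 10)
(25.988, 14.384)
(33.868, 8.227)
(31.789, -1.554)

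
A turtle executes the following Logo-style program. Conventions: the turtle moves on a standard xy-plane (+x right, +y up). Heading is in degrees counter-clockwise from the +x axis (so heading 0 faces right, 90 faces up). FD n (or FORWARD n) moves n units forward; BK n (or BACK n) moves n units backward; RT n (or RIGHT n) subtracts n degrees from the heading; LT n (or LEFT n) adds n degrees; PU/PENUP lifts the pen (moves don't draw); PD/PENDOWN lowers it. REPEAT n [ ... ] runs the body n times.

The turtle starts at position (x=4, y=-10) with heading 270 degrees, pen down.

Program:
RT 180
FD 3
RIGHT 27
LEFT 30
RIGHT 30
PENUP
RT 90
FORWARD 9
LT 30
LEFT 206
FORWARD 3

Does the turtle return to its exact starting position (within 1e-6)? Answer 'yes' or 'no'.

Answer: no

Derivation:
Executing turtle program step by step:
Start: pos=(4,-10), heading=270, pen down
RT 180: heading 270 -> 90
FD 3: (4,-10) -> (4,-7) [heading=90, draw]
RT 27: heading 90 -> 63
LT 30: heading 63 -> 93
RT 30: heading 93 -> 63
PU: pen up
RT 90: heading 63 -> 333
FD 9: (4,-7) -> (12.019,-11.086) [heading=333, move]
LT 30: heading 333 -> 3
LT 206: heading 3 -> 209
FD 3: (12.019,-11.086) -> (9.395,-12.54) [heading=209, move]
Final: pos=(9.395,-12.54), heading=209, 1 segment(s) drawn

Start position: (4, -10)
Final position: (9.395, -12.54)
Distance = 5.963; >= 1e-6 -> NOT closed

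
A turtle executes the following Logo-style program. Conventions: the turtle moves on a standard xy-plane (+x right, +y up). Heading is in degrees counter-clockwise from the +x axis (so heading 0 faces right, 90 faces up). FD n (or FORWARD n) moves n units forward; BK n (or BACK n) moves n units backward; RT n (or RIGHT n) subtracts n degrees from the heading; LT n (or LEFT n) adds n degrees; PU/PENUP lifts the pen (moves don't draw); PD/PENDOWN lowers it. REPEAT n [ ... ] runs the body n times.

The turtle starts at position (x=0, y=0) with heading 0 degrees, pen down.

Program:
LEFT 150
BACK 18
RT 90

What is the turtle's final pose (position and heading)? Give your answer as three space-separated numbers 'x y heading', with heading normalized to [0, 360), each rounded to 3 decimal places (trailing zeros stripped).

Executing turtle program step by step:
Start: pos=(0,0), heading=0, pen down
LT 150: heading 0 -> 150
BK 18: (0,0) -> (15.588,-9) [heading=150, draw]
RT 90: heading 150 -> 60
Final: pos=(15.588,-9), heading=60, 1 segment(s) drawn

Answer: 15.588 -9 60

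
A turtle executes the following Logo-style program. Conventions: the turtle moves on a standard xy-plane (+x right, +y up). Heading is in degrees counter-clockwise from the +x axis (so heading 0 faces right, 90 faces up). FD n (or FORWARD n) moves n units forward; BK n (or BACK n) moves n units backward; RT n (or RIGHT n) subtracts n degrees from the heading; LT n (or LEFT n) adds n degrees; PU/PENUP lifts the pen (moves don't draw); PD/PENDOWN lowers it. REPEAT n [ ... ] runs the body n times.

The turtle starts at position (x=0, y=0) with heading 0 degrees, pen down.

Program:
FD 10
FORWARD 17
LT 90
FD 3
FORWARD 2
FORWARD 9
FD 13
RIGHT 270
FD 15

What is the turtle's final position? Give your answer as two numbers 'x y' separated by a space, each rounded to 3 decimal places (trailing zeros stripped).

Executing turtle program step by step:
Start: pos=(0,0), heading=0, pen down
FD 10: (0,0) -> (10,0) [heading=0, draw]
FD 17: (10,0) -> (27,0) [heading=0, draw]
LT 90: heading 0 -> 90
FD 3: (27,0) -> (27,3) [heading=90, draw]
FD 2: (27,3) -> (27,5) [heading=90, draw]
FD 9: (27,5) -> (27,14) [heading=90, draw]
FD 13: (27,14) -> (27,27) [heading=90, draw]
RT 270: heading 90 -> 180
FD 15: (27,27) -> (12,27) [heading=180, draw]
Final: pos=(12,27), heading=180, 7 segment(s) drawn

Answer: 12 27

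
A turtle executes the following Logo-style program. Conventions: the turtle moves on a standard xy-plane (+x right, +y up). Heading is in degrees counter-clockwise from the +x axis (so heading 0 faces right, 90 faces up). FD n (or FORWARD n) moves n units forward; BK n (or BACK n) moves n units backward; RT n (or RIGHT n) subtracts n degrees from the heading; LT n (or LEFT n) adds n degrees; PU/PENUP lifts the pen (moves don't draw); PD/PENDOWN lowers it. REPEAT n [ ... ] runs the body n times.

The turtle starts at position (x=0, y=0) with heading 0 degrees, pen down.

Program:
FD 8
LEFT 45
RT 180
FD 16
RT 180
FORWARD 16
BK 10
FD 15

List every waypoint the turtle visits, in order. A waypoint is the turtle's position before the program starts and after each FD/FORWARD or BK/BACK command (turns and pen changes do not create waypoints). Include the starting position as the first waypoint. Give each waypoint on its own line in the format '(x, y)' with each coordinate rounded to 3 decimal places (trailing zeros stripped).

Executing turtle program step by step:
Start: pos=(0,0), heading=0, pen down
FD 8: (0,0) -> (8,0) [heading=0, draw]
LT 45: heading 0 -> 45
RT 180: heading 45 -> 225
FD 16: (8,0) -> (-3.314,-11.314) [heading=225, draw]
RT 180: heading 225 -> 45
FD 16: (-3.314,-11.314) -> (8,0) [heading=45, draw]
BK 10: (8,0) -> (0.929,-7.071) [heading=45, draw]
FD 15: (0.929,-7.071) -> (11.536,3.536) [heading=45, draw]
Final: pos=(11.536,3.536), heading=45, 5 segment(s) drawn
Waypoints (6 total):
(0, 0)
(8, 0)
(-3.314, -11.314)
(8, 0)
(0.929, -7.071)
(11.536, 3.536)

Answer: (0, 0)
(8, 0)
(-3.314, -11.314)
(8, 0)
(0.929, -7.071)
(11.536, 3.536)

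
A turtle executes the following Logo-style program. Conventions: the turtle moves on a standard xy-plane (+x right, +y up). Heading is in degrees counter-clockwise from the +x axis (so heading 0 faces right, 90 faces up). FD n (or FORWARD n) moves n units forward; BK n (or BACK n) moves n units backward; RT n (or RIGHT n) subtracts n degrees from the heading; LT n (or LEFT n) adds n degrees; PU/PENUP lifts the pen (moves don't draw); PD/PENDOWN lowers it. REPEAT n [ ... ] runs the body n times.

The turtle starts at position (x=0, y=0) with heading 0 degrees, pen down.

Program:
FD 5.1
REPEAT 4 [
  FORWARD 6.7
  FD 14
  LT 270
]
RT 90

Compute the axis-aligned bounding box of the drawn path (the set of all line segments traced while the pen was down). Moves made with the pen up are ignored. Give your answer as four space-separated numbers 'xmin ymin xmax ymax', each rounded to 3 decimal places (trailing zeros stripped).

Answer: 0 -20.7 25.8 0

Derivation:
Executing turtle program step by step:
Start: pos=(0,0), heading=0, pen down
FD 5.1: (0,0) -> (5.1,0) [heading=0, draw]
REPEAT 4 [
  -- iteration 1/4 --
  FD 6.7: (5.1,0) -> (11.8,0) [heading=0, draw]
  FD 14: (11.8,0) -> (25.8,0) [heading=0, draw]
  LT 270: heading 0 -> 270
  -- iteration 2/4 --
  FD 6.7: (25.8,0) -> (25.8,-6.7) [heading=270, draw]
  FD 14: (25.8,-6.7) -> (25.8,-20.7) [heading=270, draw]
  LT 270: heading 270 -> 180
  -- iteration 3/4 --
  FD 6.7: (25.8,-20.7) -> (19.1,-20.7) [heading=180, draw]
  FD 14: (19.1,-20.7) -> (5.1,-20.7) [heading=180, draw]
  LT 270: heading 180 -> 90
  -- iteration 4/4 --
  FD 6.7: (5.1,-20.7) -> (5.1,-14) [heading=90, draw]
  FD 14: (5.1,-14) -> (5.1,0) [heading=90, draw]
  LT 270: heading 90 -> 0
]
RT 90: heading 0 -> 270
Final: pos=(5.1,0), heading=270, 9 segment(s) drawn

Segment endpoints: x in {0, 5.1, 5.1, 5.1, 5.1, 11.8, 19.1, 25.8, 25.8}, y in {-20.7, -20.7, -20.7, -14, -6.7, 0, 0}
xmin=0, ymin=-20.7, xmax=25.8, ymax=0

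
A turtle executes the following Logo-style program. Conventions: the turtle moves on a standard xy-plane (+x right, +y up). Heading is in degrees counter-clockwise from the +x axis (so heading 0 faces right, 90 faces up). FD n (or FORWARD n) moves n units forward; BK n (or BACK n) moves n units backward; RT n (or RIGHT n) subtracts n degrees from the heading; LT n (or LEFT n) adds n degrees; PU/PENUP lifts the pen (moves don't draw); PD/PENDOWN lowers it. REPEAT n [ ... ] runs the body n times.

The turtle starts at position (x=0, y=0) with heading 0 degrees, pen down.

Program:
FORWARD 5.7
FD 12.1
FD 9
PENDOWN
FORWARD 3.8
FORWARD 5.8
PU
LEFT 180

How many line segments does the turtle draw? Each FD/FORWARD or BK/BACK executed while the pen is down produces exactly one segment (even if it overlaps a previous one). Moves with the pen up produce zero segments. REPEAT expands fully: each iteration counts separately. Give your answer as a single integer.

Executing turtle program step by step:
Start: pos=(0,0), heading=0, pen down
FD 5.7: (0,0) -> (5.7,0) [heading=0, draw]
FD 12.1: (5.7,0) -> (17.8,0) [heading=0, draw]
FD 9: (17.8,0) -> (26.8,0) [heading=0, draw]
PD: pen down
FD 3.8: (26.8,0) -> (30.6,0) [heading=0, draw]
FD 5.8: (30.6,0) -> (36.4,0) [heading=0, draw]
PU: pen up
LT 180: heading 0 -> 180
Final: pos=(36.4,0), heading=180, 5 segment(s) drawn
Segments drawn: 5

Answer: 5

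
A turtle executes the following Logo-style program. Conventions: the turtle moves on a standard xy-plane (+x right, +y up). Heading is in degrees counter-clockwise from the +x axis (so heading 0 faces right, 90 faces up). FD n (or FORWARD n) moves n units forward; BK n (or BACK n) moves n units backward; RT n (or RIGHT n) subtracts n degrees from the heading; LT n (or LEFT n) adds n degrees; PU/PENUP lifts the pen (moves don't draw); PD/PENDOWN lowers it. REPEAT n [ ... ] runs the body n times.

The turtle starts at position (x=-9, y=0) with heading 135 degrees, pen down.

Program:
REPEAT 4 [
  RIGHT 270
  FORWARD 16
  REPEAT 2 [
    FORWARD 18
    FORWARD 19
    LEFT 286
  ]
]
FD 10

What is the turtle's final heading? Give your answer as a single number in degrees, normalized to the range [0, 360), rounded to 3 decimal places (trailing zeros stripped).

Answer: 263

Derivation:
Executing turtle program step by step:
Start: pos=(-9,0), heading=135, pen down
REPEAT 4 [
  -- iteration 1/4 --
  RT 270: heading 135 -> 225
  FD 16: (-9,0) -> (-20.314,-11.314) [heading=225, draw]
  REPEAT 2 [
    -- iteration 1/2 --
    FD 18: (-20.314,-11.314) -> (-33.042,-24.042) [heading=225, draw]
    FD 19: (-33.042,-24.042) -> (-46.477,-37.477) [heading=225, draw]
    LT 286: heading 225 -> 151
    -- iteration 2/2 --
    FD 18: (-46.477,-37.477) -> (-62.22,-28.75) [heading=151, draw]
    FD 19: (-62.22,-28.75) -> (-78.838,-19.539) [heading=151, draw]
    LT 286: heading 151 -> 77
  ]
  -- iteration 2/4 --
  RT 270: heading 77 -> 167
  FD 16: (-78.838,-19.539) -> (-94.428,-15.939) [heading=167, draw]
  REPEAT 2 [
    -- iteration 1/2 --
    FD 18: (-94.428,-15.939) -> (-111.966,-11.89) [heading=167, draw]
    FD 19: (-111.966,-11.89) -> (-130.479,-7.616) [heading=167, draw]
    LT 286: heading 167 -> 93
    -- iteration 2/2 --
    FD 18: (-130.479,-7.616) -> (-131.421,10.359) [heading=93, draw]
    FD 19: (-131.421,10.359) -> (-132.416,29.333) [heading=93, draw]
    LT 286: heading 93 -> 19
  ]
  -- iteration 3/4 --
  RT 270: heading 19 -> 109
  FD 16: (-132.416,29.333) -> (-137.625,44.461) [heading=109, draw]
  REPEAT 2 [
    -- iteration 1/2 --
    FD 18: (-137.625,44.461) -> (-143.485,61.481) [heading=109, draw]
    FD 19: (-143.485,61.481) -> (-149.671,79.445) [heading=109, draw]
    LT 286: heading 109 -> 35
    -- iteration 2/2 --
    FD 18: (-149.671,79.445) -> (-134.926,89.77) [heading=35, draw]
    FD 19: (-134.926,89.77) -> (-119.362,100.668) [heading=35, draw]
    LT 286: heading 35 -> 321
  ]
  -- iteration 4/4 --
  RT 270: heading 321 -> 51
  FD 16: (-119.362,100.668) -> (-109.293,113.102) [heading=51, draw]
  REPEAT 2 [
    -- iteration 1/2 --
    FD 18: (-109.293,113.102) -> (-97.965,127.091) [heading=51, draw]
    FD 19: (-97.965,127.091) -> (-86.008,141.857) [heading=51, draw]
    LT 286: heading 51 -> 337
    -- iteration 2/2 --
    FD 18: (-86.008,141.857) -> (-69.439,134.823) [heading=337, draw]
    FD 19: (-69.439,134.823) -> (-51.949,127.399) [heading=337, draw]
    LT 286: heading 337 -> 263
  ]
]
FD 10: (-51.949,127.399) -> (-53.168,117.474) [heading=263, draw]
Final: pos=(-53.168,117.474), heading=263, 21 segment(s) drawn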